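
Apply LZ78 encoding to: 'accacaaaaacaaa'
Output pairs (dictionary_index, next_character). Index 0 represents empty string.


LZ78 encoding steps:
Dictionary: {0: ''}
Step 1: w='' (idx 0), next='a' -> output (0, 'a'), add 'a' as idx 1
Step 2: w='' (idx 0), next='c' -> output (0, 'c'), add 'c' as idx 2
Step 3: w='c' (idx 2), next='a' -> output (2, 'a'), add 'ca' as idx 3
Step 4: w='ca' (idx 3), next='a' -> output (3, 'a'), add 'caa' as idx 4
Step 5: w='a' (idx 1), next='a' -> output (1, 'a'), add 'aa' as idx 5
Step 6: w='a' (idx 1), next='c' -> output (1, 'c'), add 'ac' as idx 6
Step 7: w='aa' (idx 5), next='a' -> output (5, 'a'), add 'aaa' as idx 7


Encoded: [(0, 'a'), (0, 'c'), (2, 'a'), (3, 'a'), (1, 'a'), (1, 'c'), (5, 'a')]


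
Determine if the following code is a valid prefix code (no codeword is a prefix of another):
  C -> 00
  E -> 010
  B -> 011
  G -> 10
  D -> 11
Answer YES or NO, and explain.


Checking each pair (does one codeword prefix another?):
  C='00' vs E='010': no prefix
  C='00' vs B='011': no prefix
  C='00' vs G='10': no prefix
  C='00' vs D='11': no prefix
  E='010' vs C='00': no prefix
  E='010' vs B='011': no prefix
  E='010' vs G='10': no prefix
  E='010' vs D='11': no prefix
  B='011' vs C='00': no prefix
  B='011' vs E='010': no prefix
  B='011' vs G='10': no prefix
  B='011' vs D='11': no prefix
  G='10' vs C='00': no prefix
  G='10' vs E='010': no prefix
  G='10' vs B='011': no prefix
  G='10' vs D='11': no prefix
  D='11' vs C='00': no prefix
  D='11' vs E='010': no prefix
  D='11' vs B='011': no prefix
  D='11' vs G='10': no prefix
No violation found over all pairs.

YES -- this is a valid prefix code. No codeword is a prefix of any other codeword.


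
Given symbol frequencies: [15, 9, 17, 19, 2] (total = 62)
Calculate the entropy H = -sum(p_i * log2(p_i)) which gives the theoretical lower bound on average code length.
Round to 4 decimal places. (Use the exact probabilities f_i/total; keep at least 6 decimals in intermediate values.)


Per-symbol terms -p_i * log2(p_i) with p_i = f_i/62:
  p = 15/62 = 0.241935: log2(p) = -2.047306, -p*log2(p) = 0.495316
  p = 9/62 = 0.145161: log2(p) = -2.784271, -p*log2(p) = 0.404168
  p = 17/62 = 0.274194: log2(p) = -1.866733, -p*log2(p) = 0.511846
  p = 19/62 = 0.306452: log2(p) = -1.706269, -p*log2(p) = 0.522889
  p = 2/62 = 0.032258: log2(p) = -4.954196, -p*log2(p) = 0.159813
H = 0.495316 + 0.404168 + 0.511846 + 0.522889 + 0.159813 = 2.094032

H = 2.094 bits/symbol


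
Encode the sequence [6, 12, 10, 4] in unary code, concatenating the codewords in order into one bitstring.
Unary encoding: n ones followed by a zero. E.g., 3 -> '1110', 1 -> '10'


Encode each number as n ones followed by a terminating 0:
  6 -> 1111110 (7 bits)
  12 -> 1111111111110 (13 bits)
  10 -> 11111111110 (11 bits)
  4 -> 11110 (5 bits)
Total length = 7 + 13 + 11 + 5 = 36 bits.

Unary([6, 12, 10, 4]) = 111111011111111111101111111111011110 (36 bits)


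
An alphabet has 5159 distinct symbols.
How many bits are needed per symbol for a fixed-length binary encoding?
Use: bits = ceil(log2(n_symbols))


log2(5159) = 12.3329
Bracket: 2^12 = 4096 < 5159 <= 2^13 = 8192
So ceil(log2(5159)) = 13

bits = ceil(log2(5159)) = ceil(12.3329) = 13 bits


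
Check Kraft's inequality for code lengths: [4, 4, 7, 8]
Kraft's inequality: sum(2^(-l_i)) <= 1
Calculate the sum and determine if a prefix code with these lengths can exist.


Sum = 2^(-4) + 2^(-4) + 2^(-7) + 2^(-8)
    = 0.0625 + 0.0625 + 0.0078125 + 0.00390625
    = 35/256 = 0.13671875
Since 0.13671875 <= 1, Kraft's inequality IS satisfied.
A prefix code with these lengths CAN exist.

Kraft sum = 0.13671875. Satisfied.


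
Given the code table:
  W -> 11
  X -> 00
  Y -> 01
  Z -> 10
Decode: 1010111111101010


Decoding:
10 -> Z
10 -> Z
11 -> W
11 -> W
11 -> W
10 -> Z
10 -> Z
10 -> Z


Result: ZZWWWZZZ


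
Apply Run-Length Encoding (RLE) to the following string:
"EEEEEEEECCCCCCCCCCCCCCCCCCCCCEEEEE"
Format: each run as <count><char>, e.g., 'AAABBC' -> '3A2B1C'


Scanning runs left to right:
  i=0: run of 'E' x 8 -> '8E'
  i=8: run of 'C' x 21 -> '21C'
  i=29: run of 'E' x 5 -> '5E'

RLE = 8E21C5E


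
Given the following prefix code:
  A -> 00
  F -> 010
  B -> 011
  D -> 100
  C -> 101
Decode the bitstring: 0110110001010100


Decoding step by step:
Bits 011 -> B
Bits 011 -> B
Bits 00 -> A
Bits 010 -> F
Bits 101 -> C
Bits 00 -> A


Decoded message: BBAFCA


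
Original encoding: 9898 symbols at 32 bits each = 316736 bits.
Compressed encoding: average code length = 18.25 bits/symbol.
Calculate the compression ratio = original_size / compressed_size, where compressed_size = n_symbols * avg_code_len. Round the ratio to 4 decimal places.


original_size = n_symbols * orig_bits = 9898 * 32 = 316736 bits
compressed_size = n_symbols * avg_code_len = 9898 * 18.25 = 180638.5 bits
ratio = original_size / compressed_size = 316736 / 180638.5 = 1.7534

Compression ratio = 1.7534


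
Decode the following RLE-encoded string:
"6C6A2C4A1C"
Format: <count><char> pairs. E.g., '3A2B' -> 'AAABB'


Expanding each <count><char> pair:
  6C -> 'CCCCCC'
  6A -> 'AAAAAA'
  2C -> 'CC'
  4A -> 'AAAA'
  1C -> 'C'

Decoded = CCCCCCAAAAAACCAAAAC


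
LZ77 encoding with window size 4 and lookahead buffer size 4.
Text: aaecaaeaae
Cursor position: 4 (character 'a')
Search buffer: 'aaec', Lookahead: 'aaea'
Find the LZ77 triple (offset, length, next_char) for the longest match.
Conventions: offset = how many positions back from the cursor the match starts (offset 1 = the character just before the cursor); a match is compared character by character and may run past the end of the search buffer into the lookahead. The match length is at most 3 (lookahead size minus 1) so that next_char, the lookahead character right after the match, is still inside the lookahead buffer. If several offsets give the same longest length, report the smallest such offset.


Try each offset into the search buffer:
  offset=1 (pos 3, char 'c'): match length 0
  offset=2 (pos 2, char 'e'): match length 0
  offset=3 (pos 1, char 'a'): match length 1
  offset=4 (pos 0, char 'a'): match length 3
Longest match has length 3 at offset 4.
next_char = character at position 4 + 3 = 7 -> 'a'

Best match: offset=4, length=3 (matching 'aae' starting at position 0)
LZ77 triple: (4, 3, 'a')


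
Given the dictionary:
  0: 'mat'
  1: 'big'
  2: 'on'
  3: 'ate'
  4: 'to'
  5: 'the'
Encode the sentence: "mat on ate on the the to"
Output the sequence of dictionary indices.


Look up each word in the dictionary:
  'mat' -> 0
  'on' -> 2
  'ate' -> 3
  'on' -> 2
  'the' -> 5
  'the' -> 5
  'to' -> 4

Encoded: [0, 2, 3, 2, 5, 5, 4]


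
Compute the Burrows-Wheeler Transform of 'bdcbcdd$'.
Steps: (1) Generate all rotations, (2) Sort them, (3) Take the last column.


Rotations (sorted):
  0: $bdcbcdd -> last char: d
  1: bcdd$bdc -> last char: c
  2: bdcbcdd$ -> last char: $
  3: cbcdd$bd -> last char: d
  4: cdd$bdcb -> last char: b
  5: d$bdcbcd -> last char: d
  6: dcbcdd$b -> last char: b
  7: dd$bdcbc -> last char: c


BWT = dc$dbdbc


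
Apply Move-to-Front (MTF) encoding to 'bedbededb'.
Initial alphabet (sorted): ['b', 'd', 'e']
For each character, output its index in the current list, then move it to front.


MTF encoding:
'b': index 0 in ['b', 'd', 'e'] -> ['b', 'd', 'e']
'e': index 2 in ['b', 'd', 'e'] -> ['e', 'b', 'd']
'd': index 2 in ['e', 'b', 'd'] -> ['d', 'e', 'b']
'b': index 2 in ['d', 'e', 'b'] -> ['b', 'd', 'e']
'e': index 2 in ['b', 'd', 'e'] -> ['e', 'b', 'd']
'd': index 2 in ['e', 'b', 'd'] -> ['d', 'e', 'b']
'e': index 1 in ['d', 'e', 'b'] -> ['e', 'd', 'b']
'd': index 1 in ['e', 'd', 'b'] -> ['d', 'e', 'b']
'b': index 2 in ['d', 'e', 'b'] -> ['b', 'd', 'e']


Output: [0, 2, 2, 2, 2, 2, 1, 1, 2]


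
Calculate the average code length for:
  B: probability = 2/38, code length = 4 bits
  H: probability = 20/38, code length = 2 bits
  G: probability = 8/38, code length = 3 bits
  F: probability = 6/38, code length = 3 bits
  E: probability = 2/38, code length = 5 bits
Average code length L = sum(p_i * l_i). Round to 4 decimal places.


Weighted contributions p_i * l_i:
  B: (2/38) * 4 = 8/38
  H: (20/38) * 2 = 40/38
  G: (8/38) * 3 = 24/38
  F: (6/38) * 3 = 18/38
  E: (2/38) * 5 = 10/38
Sum = (8 + 40 + 24 + 18 + 10)/38 = 100/38

L = 100/38 = 2.6316 bits/symbol


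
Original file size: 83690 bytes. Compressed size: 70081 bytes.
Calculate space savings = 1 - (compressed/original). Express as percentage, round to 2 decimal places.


ratio = compressed/original = 70081/83690 = 0.837388
savings = 1 - ratio = 1 - 0.837388 = 0.162612
as a percentage: 0.162612 * 100 = 16.26%

Space savings = 1 - 70081/83690 = 16.26%


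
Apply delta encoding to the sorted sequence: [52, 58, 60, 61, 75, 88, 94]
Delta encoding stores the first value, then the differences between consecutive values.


First value: 52
Deltas:
  58 - 52 = 6
  60 - 58 = 2
  61 - 60 = 1
  75 - 61 = 14
  88 - 75 = 13
  94 - 88 = 6


Delta encoded: [52, 6, 2, 1, 14, 13, 6]


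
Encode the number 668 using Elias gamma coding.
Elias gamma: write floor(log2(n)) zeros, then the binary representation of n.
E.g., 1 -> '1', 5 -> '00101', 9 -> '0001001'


num_bits = floor(log2(668)) + 1 = 10
leading_zeros = num_bits - 1 = 9
binary(668) = 1010011100

Elias gamma(668) = '000000000' + '1010011100' = 0000000001010011100 (19 bits)


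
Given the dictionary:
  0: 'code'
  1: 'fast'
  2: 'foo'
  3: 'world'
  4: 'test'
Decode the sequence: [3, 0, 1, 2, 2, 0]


Look up each index in the dictionary:
  3 -> 'world'
  0 -> 'code'
  1 -> 'fast'
  2 -> 'foo'
  2 -> 'foo'
  0 -> 'code'

Decoded: "world code fast foo foo code"


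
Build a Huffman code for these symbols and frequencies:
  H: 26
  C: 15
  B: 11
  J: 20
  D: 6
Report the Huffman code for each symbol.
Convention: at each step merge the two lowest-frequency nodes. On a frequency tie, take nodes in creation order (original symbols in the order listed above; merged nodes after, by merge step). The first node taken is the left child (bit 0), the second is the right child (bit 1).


Huffman tree construction:
Step 1: Merge D(6) + B(11) = 17
Step 2: Merge C(15) + (D+B)(17) = 32
Step 3: Merge J(20) + H(26) = 46
Step 4: Merge (C+(D+B))(32) + (J+H)(46) = 78
Read each symbol's code off the tree from the root (left child = 0, right child = 1).

Codes:
  H: 11 (length 2)
  C: 00 (length 2)
  B: 011 (length 3)
  J: 10 (length 2)
  D: 010 (length 3)
Average code length: 173/78 = 2.2179 bits/symbol


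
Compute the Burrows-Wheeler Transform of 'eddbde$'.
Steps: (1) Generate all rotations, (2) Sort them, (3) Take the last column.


Rotations (sorted):
  0: $eddbde -> last char: e
  1: bde$edd -> last char: d
  2: dbde$ed -> last char: d
  3: ddbde$e -> last char: e
  4: de$eddb -> last char: b
  5: e$eddbd -> last char: d
  6: eddbde$ -> last char: $


BWT = eddebd$


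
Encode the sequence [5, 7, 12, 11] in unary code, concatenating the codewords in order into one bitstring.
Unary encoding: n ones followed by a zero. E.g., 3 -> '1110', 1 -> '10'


Encode each number as n ones followed by a terminating 0:
  5 -> 111110 (6 bits)
  7 -> 11111110 (8 bits)
  12 -> 1111111111110 (13 bits)
  11 -> 111111111110 (12 bits)
Total length = 6 + 8 + 13 + 12 = 39 bits.

Unary([5, 7, 12, 11]) = 111110111111101111111111110111111111110 (39 bits)


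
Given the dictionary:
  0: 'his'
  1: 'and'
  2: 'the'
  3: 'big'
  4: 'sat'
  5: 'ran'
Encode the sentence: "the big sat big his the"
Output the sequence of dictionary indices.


Look up each word in the dictionary:
  'the' -> 2
  'big' -> 3
  'sat' -> 4
  'big' -> 3
  'his' -> 0
  'the' -> 2

Encoded: [2, 3, 4, 3, 0, 2]


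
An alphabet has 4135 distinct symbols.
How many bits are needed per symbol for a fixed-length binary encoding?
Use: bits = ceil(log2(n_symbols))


log2(4135) = 12.0137
Bracket: 2^12 = 4096 < 4135 <= 2^13 = 8192
So ceil(log2(4135)) = 13

bits = ceil(log2(4135)) = ceil(12.0137) = 13 bits


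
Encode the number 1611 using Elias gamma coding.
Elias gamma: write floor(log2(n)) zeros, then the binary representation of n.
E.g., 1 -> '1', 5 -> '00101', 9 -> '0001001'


num_bits = floor(log2(1611)) + 1 = 11
leading_zeros = num_bits - 1 = 10
binary(1611) = 11001001011

Elias gamma(1611) = '0000000000' + '11001001011' = 000000000011001001011 (21 bits)


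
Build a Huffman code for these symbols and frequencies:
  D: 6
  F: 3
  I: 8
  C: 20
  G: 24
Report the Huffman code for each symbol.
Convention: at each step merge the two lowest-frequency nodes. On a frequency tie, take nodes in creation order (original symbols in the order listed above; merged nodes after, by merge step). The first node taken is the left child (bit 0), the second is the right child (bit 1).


Huffman tree construction:
Step 1: Merge F(3) + D(6) = 9
Step 2: Merge I(8) + (F+D)(9) = 17
Step 3: Merge (I+(F+D))(17) + C(20) = 37
Step 4: Merge G(24) + ((I+(F+D))+C)(37) = 61
Read each symbol's code off the tree from the root (left child = 0, right child = 1).

Codes:
  D: 1011 (length 4)
  F: 1010 (length 4)
  I: 100 (length 3)
  C: 11 (length 2)
  G: 0 (length 1)
Average code length: 124/61 = 2.0328 bits/symbol


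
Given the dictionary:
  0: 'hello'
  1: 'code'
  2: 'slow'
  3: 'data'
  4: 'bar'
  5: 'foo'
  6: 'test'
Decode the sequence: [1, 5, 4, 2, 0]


Look up each index in the dictionary:
  1 -> 'code'
  5 -> 'foo'
  4 -> 'bar'
  2 -> 'slow'
  0 -> 'hello'

Decoded: "code foo bar slow hello"


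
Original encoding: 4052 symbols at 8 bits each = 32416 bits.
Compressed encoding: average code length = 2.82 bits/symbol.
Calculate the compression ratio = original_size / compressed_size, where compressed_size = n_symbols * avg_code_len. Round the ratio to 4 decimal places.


original_size = n_symbols * orig_bits = 4052 * 8 = 32416 bits
compressed_size = n_symbols * avg_code_len = 4052 * 2.82 = 11426.64 bits
ratio = original_size / compressed_size = 32416 / 11426.64 = 2.8369

Compression ratio = 2.8369


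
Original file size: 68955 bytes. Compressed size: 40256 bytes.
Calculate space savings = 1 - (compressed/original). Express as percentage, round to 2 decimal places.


ratio = compressed/original = 40256/68955 = 0.583801
savings = 1 - ratio = 1 - 0.583801 = 0.416199
as a percentage: 0.416199 * 100 = 41.62%

Space savings = 1 - 40256/68955 = 41.62%


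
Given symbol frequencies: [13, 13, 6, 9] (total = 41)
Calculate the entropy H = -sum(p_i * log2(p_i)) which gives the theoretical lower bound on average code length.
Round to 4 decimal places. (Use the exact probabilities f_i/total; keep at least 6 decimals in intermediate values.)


Per-symbol terms -p_i * log2(p_i) with p_i = f_i/41:
  p = 13/41 = 0.317073: log2(p) = -1.657112, -p*log2(p) = 0.525426
  p = 13/41 = 0.317073: log2(p) = -1.657112, -p*log2(p) = 0.525426
  p = 6/41 = 0.146341: log2(p) = -2.772590, -p*log2(p) = 0.405745
  p = 9/41 = 0.219512: log2(p) = -2.187627, -p*log2(p) = 0.480211
H = 0.525426 + 0.525426 + 0.405745 + 0.480211 = 1.936808

H = 1.9368 bits/symbol


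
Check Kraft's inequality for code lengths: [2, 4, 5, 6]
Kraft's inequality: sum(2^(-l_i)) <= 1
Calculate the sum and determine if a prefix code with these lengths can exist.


Sum = 2^(-2) + 2^(-4) + 2^(-5) + 2^(-6)
    = 0.25 + 0.0625 + 0.03125 + 0.015625
    = 23/64 = 0.359375
Since 0.359375 <= 1, Kraft's inequality IS satisfied.
A prefix code with these lengths CAN exist.

Kraft sum = 0.359375. Satisfied.


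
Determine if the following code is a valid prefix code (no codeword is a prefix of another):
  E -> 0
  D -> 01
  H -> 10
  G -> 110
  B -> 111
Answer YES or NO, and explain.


Checking each pair (does one codeword prefix another?):
  E='0' vs D='01': prefix -- VIOLATION

NO -- this is NOT a valid prefix code. E (0) is a prefix of D (01).


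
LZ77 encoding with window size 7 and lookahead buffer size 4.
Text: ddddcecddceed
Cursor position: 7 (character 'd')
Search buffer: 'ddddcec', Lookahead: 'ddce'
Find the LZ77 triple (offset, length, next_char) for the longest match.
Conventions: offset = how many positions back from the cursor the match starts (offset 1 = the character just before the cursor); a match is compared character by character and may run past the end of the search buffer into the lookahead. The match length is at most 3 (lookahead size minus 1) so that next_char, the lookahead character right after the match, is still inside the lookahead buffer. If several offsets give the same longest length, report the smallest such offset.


Try each offset into the search buffer:
  offset=1 (pos 6, char 'c'): match length 0
  offset=2 (pos 5, char 'e'): match length 0
  offset=3 (pos 4, char 'c'): match length 0
  offset=4 (pos 3, char 'd'): match length 1
  offset=5 (pos 2, char 'd'): match length 3
  offset=6 (pos 1, char 'd'): match length 2
  offset=7 (pos 0, char 'd'): match length 2
Longest match has length 3 at offset 5.
next_char = character at position 7 + 3 = 10 -> 'e'

Best match: offset=5, length=3 (matching 'ddc' starting at position 2)
LZ77 triple: (5, 3, 'e')


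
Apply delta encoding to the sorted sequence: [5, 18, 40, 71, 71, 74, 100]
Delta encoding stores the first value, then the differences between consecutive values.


First value: 5
Deltas:
  18 - 5 = 13
  40 - 18 = 22
  71 - 40 = 31
  71 - 71 = 0
  74 - 71 = 3
  100 - 74 = 26


Delta encoded: [5, 13, 22, 31, 0, 3, 26]


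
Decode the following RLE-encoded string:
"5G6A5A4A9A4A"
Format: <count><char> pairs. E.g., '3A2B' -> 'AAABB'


Expanding each <count><char> pair:
  5G -> 'GGGGG'
  6A -> 'AAAAAA'
  5A -> 'AAAAA'
  4A -> 'AAAA'
  9A -> 'AAAAAAAAA'
  4A -> 'AAAA'

Decoded = GGGGGAAAAAAAAAAAAAAAAAAAAAAAAAAAA


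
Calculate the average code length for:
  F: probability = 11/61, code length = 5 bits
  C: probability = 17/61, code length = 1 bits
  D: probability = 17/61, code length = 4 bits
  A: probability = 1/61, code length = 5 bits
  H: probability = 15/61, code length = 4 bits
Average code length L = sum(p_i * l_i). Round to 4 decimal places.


Weighted contributions p_i * l_i:
  F: (11/61) * 5 = 55/61
  C: (17/61) * 1 = 17/61
  D: (17/61) * 4 = 68/61
  A: (1/61) * 5 = 5/61
  H: (15/61) * 4 = 60/61
Sum = (55 + 17 + 68 + 5 + 60)/61 = 205/61

L = 205/61 = 3.3607 bits/symbol


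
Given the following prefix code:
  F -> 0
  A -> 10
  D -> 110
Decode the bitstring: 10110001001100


Decoding step by step:
Bits 10 -> A
Bits 110 -> D
Bits 0 -> F
Bits 0 -> F
Bits 10 -> A
Bits 0 -> F
Bits 110 -> D
Bits 0 -> F


Decoded message: ADFFAFDF


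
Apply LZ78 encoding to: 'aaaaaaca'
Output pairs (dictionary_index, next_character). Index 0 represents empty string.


LZ78 encoding steps:
Dictionary: {0: ''}
Step 1: w='' (idx 0), next='a' -> output (0, 'a'), add 'a' as idx 1
Step 2: w='a' (idx 1), next='a' -> output (1, 'a'), add 'aa' as idx 2
Step 3: w='aa' (idx 2), next='a' -> output (2, 'a'), add 'aaa' as idx 3
Step 4: w='' (idx 0), next='c' -> output (0, 'c'), add 'c' as idx 4
Step 5: w='a' (idx 1), end of input -> output (1, '')


Encoded: [(0, 'a'), (1, 'a'), (2, 'a'), (0, 'c'), (1, '')]


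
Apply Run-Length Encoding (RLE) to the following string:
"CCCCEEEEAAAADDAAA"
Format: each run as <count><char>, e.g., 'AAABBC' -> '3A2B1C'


Scanning runs left to right:
  i=0: run of 'C' x 4 -> '4C'
  i=4: run of 'E' x 4 -> '4E'
  i=8: run of 'A' x 4 -> '4A'
  i=12: run of 'D' x 2 -> '2D'
  i=14: run of 'A' x 3 -> '3A'

RLE = 4C4E4A2D3A


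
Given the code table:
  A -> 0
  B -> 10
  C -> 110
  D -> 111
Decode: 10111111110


Decoding:
10 -> B
111 -> D
111 -> D
110 -> C


Result: BDDC


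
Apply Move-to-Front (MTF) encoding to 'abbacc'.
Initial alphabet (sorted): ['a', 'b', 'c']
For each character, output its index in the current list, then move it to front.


MTF encoding:
'a': index 0 in ['a', 'b', 'c'] -> ['a', 'b', 'c']
'b': index 1 in ['a', 'b', 'c'] -> ['b', 'a', 'c']
'b': index 0 in ['b', 'a', 'c'] -> ['b', 'a', 'c']
'a': index 1 in ['b', 'a', 'c'] -> ['a', 'b', 'c']
'c': index 2 in ['a', 'b', 'c'] -> ['c', 'a', 'b']
'c': index 0 in ['c', 'a', 'b'] -> ['c', 'a', 'b']


Output: [0, 1, 0, 1, 2, 0]


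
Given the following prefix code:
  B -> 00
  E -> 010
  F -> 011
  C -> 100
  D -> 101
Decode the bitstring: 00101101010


Decoding step by step:
Bits 00 -> B
Bits 101 -> D
Bits 101 -> D
Bits 010 -> E


Decoded message: BDDE


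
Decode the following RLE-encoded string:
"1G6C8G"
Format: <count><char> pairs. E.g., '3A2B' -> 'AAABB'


Expanding each <count><char> pair:
  1G -> 'G'
  6C -> 'CCCCCC'
  8G -> 'GGGGGGGG'

Decoded = GCCCCCCGGGGGGGG


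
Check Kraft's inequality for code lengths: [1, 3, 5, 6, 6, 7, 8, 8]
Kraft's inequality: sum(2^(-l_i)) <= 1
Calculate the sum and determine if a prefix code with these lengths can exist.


Sum = 2^(-1) + 2^(-3) + 2^(-5) + 2^(-6) + 2^(-6) + 2^(-7) + 2^(-8) + 2^(-8)
    = 0.5 + 0.125 + 0.03125 + 0.015625 + 0.015625 + 0.0078125 + 0.00390625 + 0.00390625
    = 180/256 = 0.703125
Since 0.703125 <= 1, Kraft's inequality IS satisfied.
A prefix code with these lengths CAN exist.

Kraft sum = 0.703125. Satisfied.


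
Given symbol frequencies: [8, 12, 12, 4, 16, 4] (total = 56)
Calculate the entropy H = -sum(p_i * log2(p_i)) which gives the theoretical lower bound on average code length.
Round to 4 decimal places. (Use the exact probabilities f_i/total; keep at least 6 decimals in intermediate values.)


Per-symbol terms -p_i * log2(p_i) with p_i = f_i/56:
  p = 8/56 = 0.142857: log2(p) = -2.807355, -p*log2(p) = 0.401051
  p = 12/56 = 0.214286: log2(p) = -2.222392, -p*log2(p) = 0.476227
  p = 12/56 = 0.214286: log2(p) = -2.222392, -p*log2(p) = 0.476227
  p = 4/56 = 0.071429: log2(p) = -3.807355, -p*log2(p) = 0.271954
  p = 16/56 = 0.285714: log2(p) = -1.807355, -p*log2(p) = 0.516387
  p = 4/56 = 0.071429: log2(p) = -3.807355, -p*log2(p) = 0.271954
H = 0.401051 + 0.476227 + 0.476227 + 0.271954 + 0.516387 + 0.271954 = 2.413800

H = 2.4138 bits/symbol


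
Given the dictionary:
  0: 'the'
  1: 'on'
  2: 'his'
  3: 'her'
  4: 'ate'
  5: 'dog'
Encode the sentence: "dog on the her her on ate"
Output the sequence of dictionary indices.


Look up each word in the dictionary:
  'dog' -> 5
  'on' -> 1
  'the' -> 0
  'her' -> 3
  'her' -> 3
  'on' -> 1
  'ate' -> 4

Encoded: [5, 1, 0, 3, 3, 1, 4]


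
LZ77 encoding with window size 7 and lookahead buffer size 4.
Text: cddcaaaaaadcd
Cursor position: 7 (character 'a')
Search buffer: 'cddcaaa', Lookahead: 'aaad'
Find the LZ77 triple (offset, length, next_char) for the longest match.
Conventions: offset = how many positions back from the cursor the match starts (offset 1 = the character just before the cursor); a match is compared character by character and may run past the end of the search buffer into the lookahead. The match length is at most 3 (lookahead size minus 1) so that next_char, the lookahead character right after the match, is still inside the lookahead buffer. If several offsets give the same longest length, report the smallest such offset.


Try each offset into the search buffer:
  offset=1 (pos 6, char 'a'): match length 3
  offset=2 (pos 5, char 'a'): match length 3
  offset=3 (pos 4, char 'a'): match length 3
  offset=4 (pos 3, char 'c'): match length 0
  offset=5 (pos 2, char 'd'): match length 0
  offset=6 (pos 1, char 'd'): match length 0
  offset=7 (pos 0, char 'c'): match length 0
Longest match has length 3, found at offsets 1, 2, 3; take the smallest, offset 1.
next_char = character at position 7 + 3 = 10 -> 'd'

Best match: offset=1, length=3 (matching 'aaa' starting at position 6)
LZ77 triple: (1, 3, 'd')


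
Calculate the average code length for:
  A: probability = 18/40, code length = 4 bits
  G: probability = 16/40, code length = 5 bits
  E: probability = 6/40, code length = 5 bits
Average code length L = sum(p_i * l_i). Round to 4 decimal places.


Weighted contributions p_i * l_i:
  A: (18/40) * 4 = 72/40
  G: (16/40) * 5 = 80/40
  E: (6/40) * 5 = 30/40
Sum = (72 + 80 + 30)/40 = 182/40

L = 182/40 = 4.5500 bits/symbol


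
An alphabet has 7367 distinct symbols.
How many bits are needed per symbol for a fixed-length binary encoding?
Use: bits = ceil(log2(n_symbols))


log2(7367) = 12.8469
Bracket: 2^12 = 4096 < 7367 <= 2^13 = 8192
So ceil(log2(7367)) = 13

bits = ceil(log2(7367)) = ceil(12.8469) = 13 bits


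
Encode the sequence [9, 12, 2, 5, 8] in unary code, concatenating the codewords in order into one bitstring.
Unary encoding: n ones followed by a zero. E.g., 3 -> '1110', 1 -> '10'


Encode each number as n ones followed by a terminating 0:
  9 -> 1111111110 (10 bits)
  12 -> 1111111111110 (13 bits)
  2 -> 110 (3 bits)
  5 -> 111110 (6 bits)
  8 -> 111111110 (9 bits)
Total length = 10 + 13 + 3 + 6 + 9 = 41 bits.

Unary([9, 12, 2, 5, 8]) = 11111111101111111111110110111110111111110 (41 bits)


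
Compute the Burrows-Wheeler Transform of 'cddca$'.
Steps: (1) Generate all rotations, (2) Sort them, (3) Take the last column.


Rotations (sorted):
  0: $cddca -> last char: a
  1: a$cddc -> last char: c
  2: ca$cdd -> last char: d
  3: cddca$ -> last char: $
  4: dca$cd -> last char: d
  5: ddca$c -> last char: c


BWT = acd$dc


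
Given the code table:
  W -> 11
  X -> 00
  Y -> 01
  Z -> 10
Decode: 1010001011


Decoding:
10 -> Z
10 -> Z
00 -> X
10 -> Z
11 -> W


Result: ZZXZW


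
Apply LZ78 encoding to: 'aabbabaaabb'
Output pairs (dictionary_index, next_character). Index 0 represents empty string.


LZ78 encoding steps:
Dictionary: {0: ''}
Step 1: w='' (idx 0), next='a' -> output (0, 'a'), add 'a' as idx 1
Step 2: w='a' (idx 1), next='b' -> output (1, 'b'), add 'ab' as idx 2
Step 3: w='' (idx 0), next='b' -> output (0, 'b'), add 'b' as idx 3
Step 4: w='ab' (idx 2), next='a' -> output (2, 'a'), add 'aba' as idx 4
Step 5: w='a' (idx 1), next='a' -> output (1, 'a'), add 'aa' as idx 5
Step 6: w='b' (idx 3), next='b' -> output (3, 'b'), add 'bb' as idx 6


Encoded: [(0, 'a'), (1, 'b'), (0, 'b'), (2, 'a'), (1, 'a'), (3, 'b')]


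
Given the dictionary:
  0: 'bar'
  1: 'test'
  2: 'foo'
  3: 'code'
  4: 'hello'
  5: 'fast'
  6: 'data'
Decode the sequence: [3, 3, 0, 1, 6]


Look up each index in the dictionary:
  3 -> 'code'
  3 -> 'code'
  0 -> 'bar'
  1 -> 'test'
  6 -> 'data'

Decoded: "code code bar test data"


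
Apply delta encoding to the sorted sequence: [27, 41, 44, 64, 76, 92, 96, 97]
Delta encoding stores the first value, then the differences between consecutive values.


First value: 27
Deltas:
  41 - 27 = 14
  44 - 41 = 3
  64 - 44 = 20
  76 - 64 = 12
  92 - 76 = 16
  96 - 92 = 4
  97 - 96 = 1


Delta encoded: [27, 14, 3, 20, 12, 16, 4, 1]


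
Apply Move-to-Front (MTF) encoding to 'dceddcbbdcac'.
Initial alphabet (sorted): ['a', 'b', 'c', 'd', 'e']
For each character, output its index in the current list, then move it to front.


MTF encoding:
'd': index 3 in ['a', 'b', 'c', 'd', 'e'] -> ['d', 'a', 'b', 'c', 'e']
'c': index 3 in ['d', 'a', 'b', 'c', 'e'] -> ['c', 'd', 'a', 'b', 'e']
'e': index 4 in ['c', 'd', 'a', 'b', 'e'] -> ['e', 'c', 'd', 'a', 'b']
'd': index 2 in ['e', 'c', 'd', 'a', 'b'] -> ['d', 'e', 'c', 'a', 'b']
'd': index 0 in ['d', 'e', 'c', 'a', 'b'] -> ['d', 'e', 'c', 'a', 'b']
'c': index 2 in ['d', 'e', 'c', 'a', 'b'] -> ['c', 'd', 'e', 'a', 'b']
'b': index 4 in ['c', 'd', 'e', 'a', 'b'] -> ['b', 'c', 'd', 'e', 'a']
'b': index 0 in ['b', 'c', 'd', 'e', 'a'] -> ['b', 'c', 'd', 'e', 'a']
'd': index 2 in ['b', 'c', 'd', 'e', 'a'] -> ['d', 'b', 'c', 'e', 'a']
'c': index 2 in ['d', 'b', 'c', 'e', 'a'] -> ['c', 'd', 'b', 'e', 'a']
'a': index 4 in ['c', 'd', 'b', 'e', 'a'] -> ['a', 'c', 'd', 'b', 'e']
'c': index 1 in ['a', 'c', 'd', 'b', 'e'] -> ['c', 'a', 'd', 'b', 'e']


Output: [3, 3, 4, 2, 0, 2, 4, 0, 2, 2, 4, 1]


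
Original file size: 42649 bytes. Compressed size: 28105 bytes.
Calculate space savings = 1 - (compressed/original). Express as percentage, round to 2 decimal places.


ratio = compressed/original = 28105/42649 = 0.658984
savings = 1 - ratio = 1 - 0.658984 = 0.341016
as a percentage: 0.341016 * 100 = 34.1%

Space savings = 1 - 28105/42649 = 34.1%


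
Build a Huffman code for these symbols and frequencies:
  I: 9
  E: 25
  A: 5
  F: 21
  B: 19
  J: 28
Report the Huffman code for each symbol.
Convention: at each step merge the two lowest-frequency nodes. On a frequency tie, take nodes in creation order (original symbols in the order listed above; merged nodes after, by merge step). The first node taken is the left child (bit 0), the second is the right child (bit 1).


Huffman tree construction:
Step 1: Merge A(5) + I(9) = 14
Step 2: Merge (A+I)(14) + B(19) = 33
Step 3: Merge F(21) + E(25) = 46
Step 4: Merge J(28) + ((A+I)+B)(33) = 61
Step 5: Merge (F+E)(46) + (J+((A+I)+B))(61) = 107
Read each symbol's code off the tree from the root (left child = 0, right child = 1).

Codes:
  I: 1101 (length 4)
  E: 01 (length 2)
  A: 1100 (length 4)
  F: 00 (length 2)
  B: 111 (length 3)
  J: 10 (length 2)
Average code length: 261/107 = 2.4393 bits/symbol


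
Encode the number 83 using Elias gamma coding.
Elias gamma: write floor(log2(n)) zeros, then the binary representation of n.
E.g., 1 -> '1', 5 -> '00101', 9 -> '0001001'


num_bits = floor(log2(83)) + 1 = 7
leading_zeros = num_bits - 1 = 6
binary(83) = 1010011

Elias gamma(83) = '000000' + '1010011' = 0000001010011 (13 bits)


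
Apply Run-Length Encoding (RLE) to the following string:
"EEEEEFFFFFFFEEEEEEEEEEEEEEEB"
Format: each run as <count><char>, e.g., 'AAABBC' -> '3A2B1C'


Scanning runs left to right:
  i=0: run of 'E' x 5 -> '5E'
  i=5: run of 'F' x 7 -> '7F'
  i=12: run of 'E' x 15 -> '15E'
  i=27: run of 'B' x 1 -> '1B'

RLE = 5E7F15E1B


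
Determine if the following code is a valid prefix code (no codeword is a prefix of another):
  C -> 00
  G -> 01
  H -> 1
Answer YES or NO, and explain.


Checking each pair (does one codeword prefix another?):
  C='00' vs G='01': no prefix
  C='00' vs H='1': no prefix
  G='01' vs C='00': no prefix
  G='01' vs H='1': no prefix
  H='1' vs C='00': no prefix
  H='1' vs G='01': no prefix
No violation found over all pairs.

YES -- this is a valid prefix code. No codeword is a prefix of any other codeword.


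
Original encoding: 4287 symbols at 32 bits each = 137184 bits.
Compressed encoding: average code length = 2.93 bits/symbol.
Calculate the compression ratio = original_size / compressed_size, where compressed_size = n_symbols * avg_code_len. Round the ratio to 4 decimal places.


original_size = n_symbols * orig_bits = 4287 * 32 = 137184 bits
compressed_size = n_symbols * avg_code_len = 4287 * 2.93 = 12560.91 bits
ratio = original_size / compressed_size = 137184 / 12560.91 = 10.9215

Compression ratio = 10.9215


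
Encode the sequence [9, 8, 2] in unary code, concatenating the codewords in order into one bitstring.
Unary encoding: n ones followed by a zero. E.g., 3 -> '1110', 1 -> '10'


Encode each number as n ones followed by a terminating 0:
  9 -> 1111111110 (10 bits)
  8 -> 111111110 (9 bits)
  2 -> 110 (3 bits)
Total length = 10 + 9 + 3 = 22 bits.

Unary([9, 8, 2]) = 1111111110111111110110 (22 bits)


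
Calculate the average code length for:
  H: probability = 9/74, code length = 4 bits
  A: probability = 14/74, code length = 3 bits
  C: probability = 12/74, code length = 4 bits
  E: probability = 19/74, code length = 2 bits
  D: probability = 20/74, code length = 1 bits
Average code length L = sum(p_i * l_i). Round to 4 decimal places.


Weighted contributions p_i * l_i:
  H: (9/74) * 4 = 36/74
  A: (14/74) * 3 = 42/74
  C: (12/74) * 4 = 48/74
  E: (19/74) * 2 = 38/74
  D: (20/74) * 1 = 20/74
Sum = (36 + 42 + 48 + 38 + 20)/74 = 184/74

L = 184/74 = 2.4865 bits/symbol


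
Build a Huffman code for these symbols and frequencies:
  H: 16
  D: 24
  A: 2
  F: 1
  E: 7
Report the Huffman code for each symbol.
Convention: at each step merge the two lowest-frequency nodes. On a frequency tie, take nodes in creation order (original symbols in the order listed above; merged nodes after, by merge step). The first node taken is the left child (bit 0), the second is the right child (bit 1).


Huffman tree construction:
Step 1: Merge F(1) + A(2) = 3
Step 2: Merge (F+A)(3) + E(7) = 10
Step 3: Merge ((F+A)+E)(10) + H(16) = 26
Step 4: Merge D(24) + (((F+A)+E)+H)(26) = 50
Read each symbol's code off the tree from the root (left child = 0, right child = 1).

Codes:
  H: 11 (length 2)
  D: 0 (length 1)
  A: 1001 (length 4)
  F: 1000 (length 4)
  E: 101 (length 3)
Average code length: 89/50 = 1.7800 bits/symbol


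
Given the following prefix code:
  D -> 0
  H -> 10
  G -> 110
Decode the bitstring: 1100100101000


Decoding step by step:
Bits 110 -> G
Bits 0 -> D
Bits 10 -> H
Bits 0 -> D
Bits 10 -> H
Bits 10 -> H
Bits 0 -> D
Bits 0 -> D


Decoded message: GDHDHHDD


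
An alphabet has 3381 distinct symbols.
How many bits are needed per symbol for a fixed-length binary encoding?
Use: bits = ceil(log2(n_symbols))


log2(3381) = 11.7232
Bracket: 2^11 = 2048 < 3381 <= 2^12 = 4096
So ceil(log2(3381)) = 12

bits = ceil(log2(3381)) = ceil(11.7232) = 12 bits


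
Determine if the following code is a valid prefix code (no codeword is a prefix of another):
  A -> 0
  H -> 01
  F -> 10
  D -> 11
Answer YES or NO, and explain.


Checking each pair (does one codeword prefix another?):
  A='0' vs H='01': prefix -- VIOLATION

NO -- this is NOT a valid prefix code. A (0) is a prefix of H (01).


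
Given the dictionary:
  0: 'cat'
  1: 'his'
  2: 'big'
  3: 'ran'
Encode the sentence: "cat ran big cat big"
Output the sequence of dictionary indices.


Look up each word in the dictionary:
  'cat' -> 0
  'ran' -> 3
  'big' -> 2
  'cat' -> 0
  'big' -> 2

Encoded: [0, 3, 2, 0, 2]


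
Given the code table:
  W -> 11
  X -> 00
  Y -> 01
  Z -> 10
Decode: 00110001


Decoding:
00 -> X
11 -> W
00 -> X
01 -> Y


Result: XWXY


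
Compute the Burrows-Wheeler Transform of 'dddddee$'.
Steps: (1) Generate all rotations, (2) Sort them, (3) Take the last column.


Rotations (sorted):
  0: $dddddee -> last char: e
  1: dddddee$ -> last char: $
  2: ddddee$d -> last char: d
  3: dddee$dd -> last char: d
  4: ddee$ddd -> last char: d
  5: dee$dddd -> last char: d
  6: e$ddddde -> last char: e
  7: ee$ddddd -> last char: d


BWT = e$dddded


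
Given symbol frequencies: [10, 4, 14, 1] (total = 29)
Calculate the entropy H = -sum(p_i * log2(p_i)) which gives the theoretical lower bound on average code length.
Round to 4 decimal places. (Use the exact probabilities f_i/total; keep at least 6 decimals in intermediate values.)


Per-symbol terms -p_i * log2(p_i) with p_i = f_i/29:
  p = 10/29 = 0.344828: log2(p) = -1.536053, -p*log2(p) = 0.529673
  p = 4/29 = 0.137931: log2(p) = -2.857981, -p*log2(p) = 0.394204
  p = 14/29 = 0.482759: log2(p) = -1.050626, -p*log2(p) = 0.507199
  p = 1/29 = 0.034483: log2(p) = -4.857981, -p*log2(p) = 0.167517
H = 0.529673 + 0.394204 + 0.507199 + 0.167517 = 1.598593

H = 1.5986 bits/symbol


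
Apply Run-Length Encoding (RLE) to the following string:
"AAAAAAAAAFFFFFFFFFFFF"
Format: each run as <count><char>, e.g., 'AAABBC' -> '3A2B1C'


Scanning runs left to right:
  i=0: run of 'A' x 9 -> '9A'
  i=9: run of 'F' x 12 -> '12F'

RLE = 9A12F


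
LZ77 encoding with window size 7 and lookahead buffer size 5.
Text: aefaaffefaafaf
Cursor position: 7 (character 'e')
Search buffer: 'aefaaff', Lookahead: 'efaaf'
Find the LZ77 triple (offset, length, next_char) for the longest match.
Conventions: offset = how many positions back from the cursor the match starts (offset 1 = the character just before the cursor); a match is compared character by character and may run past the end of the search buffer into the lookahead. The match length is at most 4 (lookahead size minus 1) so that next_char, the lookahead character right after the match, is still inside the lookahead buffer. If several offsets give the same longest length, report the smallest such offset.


Try each offset into the search buffer:
  offset=1 (pos 6, char 'f'): match length 0
  offset=2 (pos 5, char 'f'): match length 0
  offset=3 (pos 4, char 'a'): match length 0
  offset=4 (pos 3, char 'a'): match length 0
  offset=5 (pos 2, char 'f'): match length 0
  offset=6 (pos 1, char 'e'): match length 4
  offset=7 (pos 0, char 'a'): match length 0
Longest match has length 4 at offset 6.
next_char = character at position 7 + 4 = 11 -> 'f'

Best match: offset=6, length=4 (matching 'efaa' starting at position 1)
LZ77 triple: (6, 4, 'f')


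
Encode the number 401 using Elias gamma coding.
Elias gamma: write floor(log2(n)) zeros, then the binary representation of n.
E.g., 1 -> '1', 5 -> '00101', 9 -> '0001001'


num_bits = floor(log2(401)) + 1 = 9
leading_zeros = num_bits - 1 = 8
binary(401) = 110010001

Elias gamma(401) = '00000000' + '110010001' = 00000000110010001 (17 bits)


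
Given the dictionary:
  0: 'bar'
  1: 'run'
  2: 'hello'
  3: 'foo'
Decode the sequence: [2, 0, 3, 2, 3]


Look up each index in the dictionary:
  2 -> 'hello'
  0 -> 'bar'
  3 -> 'foo'
  2 -> 'hello'
  3 -> 'foo'

Decoded: "hello bar foo hello foo"


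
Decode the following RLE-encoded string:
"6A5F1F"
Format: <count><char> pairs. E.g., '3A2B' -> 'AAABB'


Expanding each <count><char> pair:
  6A -> 'AAAAAA'
  5F -> 'FFFFF'
  1F -> 'F'

Decoded = AAAAAAFFFFFF


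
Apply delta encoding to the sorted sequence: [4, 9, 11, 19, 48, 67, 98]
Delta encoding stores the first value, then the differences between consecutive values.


First value: 4
Deltas:
  9 - 4 = 5
  11 - 9 = 2
  19 - 11 = 8
  48 - 19 = 29
  67 - 48 = 19
  98 - 67 = 31


Delta encoded: [4, 5, 2, 8, 29, 19, 31]


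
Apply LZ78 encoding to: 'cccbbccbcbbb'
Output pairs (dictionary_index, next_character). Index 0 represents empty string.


LZ78 encoding steps:
Dictionary: {0: ''}
Step 1: w='' (idx 0), next='c' -> output (0, 'c'), add 'c' as idx 1
Step 2: w='c' (idx 1), next='c' -> output (1, 'c'), add 'cc' as idx 2
Step 3: w='' (idx 0), next='b' -> output (0, 'b'), add 'b' as idx 3
Step 4: w='b' (idx 3), next='c' -> output (3, 'c'), add 'bc' as idx 4
Step 5: w='c' (idx 1), next='b' -> output (1, 'b'), add 'cb' as idx 5
Step 6: w='cb' (idx 5), next='b' -> output (5, 'b'), add 'cbb' as idx 6
Step 7: w='b' (idx 3), end of input -> output (3, '')


Encoded: [(0, 'c'), (1, 'c'), (0, 'b'), (3, 'c'), (1, 'b'), (5, 'b'), (3, '')]


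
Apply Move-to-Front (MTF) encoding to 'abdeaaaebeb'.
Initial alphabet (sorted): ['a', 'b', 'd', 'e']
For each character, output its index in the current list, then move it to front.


MTF encoding:
'a': index 0 in ['a', 'b', 'd', 'e'] -> ['a', 'b', 'd', 'e']
'b': index 1 in ['a', 'b', 'd', 'e'] -> ['b', 'a', 'd', 'e']
'd': index 2 in ['b', 'a', 'd', 'e'] -> ['d', 'b', 'a', 'e']
'e': index 3 in ['d', 'b', 'a', 'e'] -> ['e', 'd', 'b', 'a']
'a': index 3 in ['e', 'd', 'b', 'a'] -> ['a', 'e', 'd', 'b']
'a': index 0 in ['a', 'e', 'd', 'b'] -> ['a', 'e', 'd', 'b']
'a': index 0 in ['a', 'e', 'd', 'b'] -> ['a', 'e', 'd', 'b']
'e': index 1 in ['a', 'e', 'd', 'b'] -> ['e', 'a', 'd', 'b']
'b': index 3 in ['e', 'a', 'd', 'b'] -> ['b', 'e', 'a', 'd']
'e': index 1 in ['b', 'e', 'a', 'd'] -> ['e', 'b', 'a', 'd']
'b': index 1 in ['e', 'b', 'a', 'd'] -> ['b', 'e', 'a', 'd']


Output: [0, 1, 2, 3, 3, 0, 0, 1, 3, 1, 1]


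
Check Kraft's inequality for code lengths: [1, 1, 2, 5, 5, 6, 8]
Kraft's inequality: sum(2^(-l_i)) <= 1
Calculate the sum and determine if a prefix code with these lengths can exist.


Sum = 2^(-1) + 2^(-1) + 2^(-2) + 2^(-5) + 2^(-5) + 2^(-6) + 2^(-8)
    = 0.5 + 0.5 + 0.25 + 0.03125 + 0.03125 + 0.015625 + 0.00390625
    = 341/256 = 1.33203125
Since 1.33203125 > 1, Kraft's inequality is NOT satisfied.
A prefix code with these lengths CANNOT exist.

Kraft sum = 1.33203125. Not satisfied.


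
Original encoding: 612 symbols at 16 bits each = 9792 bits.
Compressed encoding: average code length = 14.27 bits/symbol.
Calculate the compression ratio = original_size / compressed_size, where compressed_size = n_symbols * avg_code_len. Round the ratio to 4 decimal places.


original_size = n_symbols * orig_bits = 612 * 16 = 9792 bits
compressed_size = n_symbols * avg_code_len = 612 * 14.27 = 8733.24 bits
ratio = original_size / compressed_size = 9792 / 8733.24 = 1.1212

Compression ratio = 1.1212
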